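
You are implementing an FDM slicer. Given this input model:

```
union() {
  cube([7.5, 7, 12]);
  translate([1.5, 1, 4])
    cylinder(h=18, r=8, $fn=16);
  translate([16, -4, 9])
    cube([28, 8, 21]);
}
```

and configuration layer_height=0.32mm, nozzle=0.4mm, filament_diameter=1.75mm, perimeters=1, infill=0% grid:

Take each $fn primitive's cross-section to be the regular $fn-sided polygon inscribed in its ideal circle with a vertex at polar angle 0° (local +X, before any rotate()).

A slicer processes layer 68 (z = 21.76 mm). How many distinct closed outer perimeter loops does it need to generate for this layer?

2

At z = 21.76 mm: the cube is absent (z outside [0, 12]); the cylinder at (1.5, 1): section is a regular 16-gon, circumradius r=8; the cube at (16, -4) is present — its section is the full 28×8 rectangle; Merging all regions: the 2 present regions are separate (no shared area or edge), so areas and boundary lengths simply add and each stays a separate island — 2 connected regions. The result has 2 disconnected regions.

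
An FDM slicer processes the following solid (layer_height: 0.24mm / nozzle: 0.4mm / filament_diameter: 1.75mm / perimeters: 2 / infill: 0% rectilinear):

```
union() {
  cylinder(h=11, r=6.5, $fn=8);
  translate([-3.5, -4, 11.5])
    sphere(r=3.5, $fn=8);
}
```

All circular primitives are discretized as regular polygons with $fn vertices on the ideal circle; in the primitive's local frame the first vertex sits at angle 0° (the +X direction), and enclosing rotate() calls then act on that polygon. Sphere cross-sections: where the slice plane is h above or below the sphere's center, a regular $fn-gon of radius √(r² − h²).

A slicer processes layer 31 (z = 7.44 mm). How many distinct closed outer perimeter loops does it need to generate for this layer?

1

At z = 7.44 mm: the cylinder: section is a regular 8-gon, circumradius r=6.5; the sphere at (-3.5, -4) is not intersected at this z (|z−center|=4.060 > r=3.5); Taking the union: only the r=6.5 cylinder is present, so the union is just that shape — 1 connected region. The result has 1 disconnected region.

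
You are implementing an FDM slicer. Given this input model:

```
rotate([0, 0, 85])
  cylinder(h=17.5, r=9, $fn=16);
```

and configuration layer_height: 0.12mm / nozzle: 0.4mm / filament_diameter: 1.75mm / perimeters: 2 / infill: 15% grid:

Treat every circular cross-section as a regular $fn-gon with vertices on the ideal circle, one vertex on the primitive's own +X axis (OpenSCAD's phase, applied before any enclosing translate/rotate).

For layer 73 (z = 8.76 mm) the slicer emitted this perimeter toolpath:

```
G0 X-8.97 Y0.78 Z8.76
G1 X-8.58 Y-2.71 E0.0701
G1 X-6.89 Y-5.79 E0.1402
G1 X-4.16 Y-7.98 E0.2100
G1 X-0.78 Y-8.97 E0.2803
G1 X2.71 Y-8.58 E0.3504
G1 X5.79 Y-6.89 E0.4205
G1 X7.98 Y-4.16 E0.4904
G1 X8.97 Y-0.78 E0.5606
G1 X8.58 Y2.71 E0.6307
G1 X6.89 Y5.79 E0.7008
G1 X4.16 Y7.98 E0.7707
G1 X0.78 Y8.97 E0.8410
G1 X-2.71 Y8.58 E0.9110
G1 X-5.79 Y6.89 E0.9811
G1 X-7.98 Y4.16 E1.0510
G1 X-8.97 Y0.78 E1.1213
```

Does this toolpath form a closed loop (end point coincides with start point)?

yes

Start point (G0): (-8.97, 0.78). End point (last G1): the path returns to the start — closed.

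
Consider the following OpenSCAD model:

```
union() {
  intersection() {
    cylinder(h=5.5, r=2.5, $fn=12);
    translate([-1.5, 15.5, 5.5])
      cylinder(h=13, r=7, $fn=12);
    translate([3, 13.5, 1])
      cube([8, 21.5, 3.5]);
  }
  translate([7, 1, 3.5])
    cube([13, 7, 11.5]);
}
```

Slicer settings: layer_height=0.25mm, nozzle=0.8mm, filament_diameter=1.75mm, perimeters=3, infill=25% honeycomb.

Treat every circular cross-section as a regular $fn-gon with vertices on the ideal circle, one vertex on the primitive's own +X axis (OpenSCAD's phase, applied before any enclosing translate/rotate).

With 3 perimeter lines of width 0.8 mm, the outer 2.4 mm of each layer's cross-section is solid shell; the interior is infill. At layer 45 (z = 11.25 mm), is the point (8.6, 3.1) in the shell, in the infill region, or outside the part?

At z = 11.25 mm: the cylinder does not reach this height (z outside [0, 5.5]); the r=7 cylinder at (-1.5, 15.5) gives a regular 12-gon of circumradius 7 (constant along its height); the cube at (3, 13.5) does not reach this height (z outside [1, 4.5]); Keeping only the common overlap: at least one operand is absent at this height, so nothing remains; the 13×7 cube at (7, 1) contributes its full rectangle; Merging all regions: only the 13×7 cube at (7, 1) is present, so the union is just that shape — 1 connected region. Overall, the cross-section is a single solid region. The nearest boundary edge runs (7.00, 8.00)→(7.00, 1.00); distance from the point to it = 1.60 mm. The point is inside the cross-section, 1.60 mm from the nearest boundary — within the 2.4 mm shell band (3 × 0.8).

shell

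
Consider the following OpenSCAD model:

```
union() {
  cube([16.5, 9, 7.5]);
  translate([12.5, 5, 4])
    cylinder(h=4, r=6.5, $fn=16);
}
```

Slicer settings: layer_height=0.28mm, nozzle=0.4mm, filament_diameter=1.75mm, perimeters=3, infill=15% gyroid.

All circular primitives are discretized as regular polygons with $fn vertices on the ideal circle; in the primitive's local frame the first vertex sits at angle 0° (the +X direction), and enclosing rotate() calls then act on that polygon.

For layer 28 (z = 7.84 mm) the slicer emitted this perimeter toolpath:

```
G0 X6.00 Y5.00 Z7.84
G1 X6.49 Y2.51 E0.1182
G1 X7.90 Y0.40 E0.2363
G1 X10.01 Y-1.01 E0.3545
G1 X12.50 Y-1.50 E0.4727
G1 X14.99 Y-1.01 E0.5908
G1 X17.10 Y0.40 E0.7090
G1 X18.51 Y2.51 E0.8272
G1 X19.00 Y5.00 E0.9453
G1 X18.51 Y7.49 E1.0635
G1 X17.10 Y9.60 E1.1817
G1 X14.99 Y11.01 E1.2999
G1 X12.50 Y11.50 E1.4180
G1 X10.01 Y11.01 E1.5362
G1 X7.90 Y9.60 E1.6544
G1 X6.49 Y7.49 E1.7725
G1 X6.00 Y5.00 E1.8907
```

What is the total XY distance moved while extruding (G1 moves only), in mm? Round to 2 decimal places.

40.60 mm

Sum the Euclidean lengths of each G1 segment: total = 40.60 mm.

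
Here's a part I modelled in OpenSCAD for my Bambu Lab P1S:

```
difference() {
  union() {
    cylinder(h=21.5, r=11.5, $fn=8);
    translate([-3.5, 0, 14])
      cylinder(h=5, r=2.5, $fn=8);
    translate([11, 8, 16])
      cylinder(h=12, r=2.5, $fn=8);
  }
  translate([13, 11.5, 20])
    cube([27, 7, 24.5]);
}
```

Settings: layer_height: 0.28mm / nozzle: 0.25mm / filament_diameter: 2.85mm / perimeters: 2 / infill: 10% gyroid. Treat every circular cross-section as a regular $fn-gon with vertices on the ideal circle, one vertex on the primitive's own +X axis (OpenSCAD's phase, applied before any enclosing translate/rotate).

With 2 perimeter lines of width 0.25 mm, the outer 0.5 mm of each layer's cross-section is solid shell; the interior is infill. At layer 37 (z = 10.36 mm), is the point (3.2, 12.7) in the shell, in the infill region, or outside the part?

At z = 10.36 mm: the cylinder: section is a regular 8-gon, circumradius r=11.5; the cylinder at (-3.5, 0) is not intersected at this z (z outside [14, 19]); the cylinder at (11, 8) is absent (z outside [16, 28]); Taking the union: only the r=11.5 cylinder is present, so the union is just that shape — 1 connected region; the cube at (13, 11.5) does not reach this height (z outside [20, 44.5]); Taking the first minus the rest: none of the subtracted shapes is present at this height, so the result so far is unchanged — 1 connected region. Overall, the cross-section is a single solid region. The nearest boundary edge runs (8.13, 8.13)→(0.00, 11.50); distance from the point to it = 2.33 mm. The point is not inside any of the regions above, so it lies outside the cross-section (2.33 mm from the nearest boundary).

outside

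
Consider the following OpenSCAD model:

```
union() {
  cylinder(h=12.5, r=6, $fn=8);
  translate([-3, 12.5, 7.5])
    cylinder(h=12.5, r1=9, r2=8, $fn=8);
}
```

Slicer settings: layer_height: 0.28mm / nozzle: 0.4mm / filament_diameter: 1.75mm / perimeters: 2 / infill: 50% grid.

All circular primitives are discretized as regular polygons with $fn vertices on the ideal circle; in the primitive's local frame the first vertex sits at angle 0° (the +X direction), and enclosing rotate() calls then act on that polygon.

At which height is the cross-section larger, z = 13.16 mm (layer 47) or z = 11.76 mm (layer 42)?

Layer 47 (z = 13.16): the cylinder does not reach this height (z outside [0, 12.5]); the cone at (-3, 12.5): at t=0.453 of its height the radius interpolates to r₁+(r₂−r₁)t = 8.547, giving a regular 8-gon of that circumradius (area = (8/2)·8.547²·sin(360°/8) = 206.63 mm²); Merging all regions: only the cone at (-3, 12.5) is present, so the union is just that shape — area = 206.63 mm². So its area = 206.63 mm². Layer 42 (z = 11.76): the r=6 cylinder gives a regular 8-gon of circumradius 6 (constant along its height) (area = (8/2)·6.000²·sin(360°/8) = 101.82 mm²); the cone at (-3, 12.5) (r1=9→r2=8) has section circumradius 8.659 here — a regular 8-gon (area = (8/2)·8.659²·sin(360°/8) = 212.08 mm²); Taking the union: the regions partially overlap — summed areas 313.90 mm² minus the doubly-counted overlap 3.76 mm² gives 310.14 mm² — area = 310.14 mm². So its area = 310.14 mm². Layer 42 is larger (310.14 vs 206.63 mm²).

layer 42 (z = 11.76 mm)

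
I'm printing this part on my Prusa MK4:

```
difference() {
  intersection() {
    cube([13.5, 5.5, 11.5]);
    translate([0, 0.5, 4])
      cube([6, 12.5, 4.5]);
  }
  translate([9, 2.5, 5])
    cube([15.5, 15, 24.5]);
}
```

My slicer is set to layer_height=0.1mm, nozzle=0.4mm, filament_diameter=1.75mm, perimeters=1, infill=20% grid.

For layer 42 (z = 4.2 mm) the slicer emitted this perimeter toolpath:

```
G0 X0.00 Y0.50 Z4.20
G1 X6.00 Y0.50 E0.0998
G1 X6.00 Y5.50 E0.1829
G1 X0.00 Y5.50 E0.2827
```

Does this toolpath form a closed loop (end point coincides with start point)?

Start point (G0): (0.00, 0.50). End point (last G1): the path does not return to the start — open.

no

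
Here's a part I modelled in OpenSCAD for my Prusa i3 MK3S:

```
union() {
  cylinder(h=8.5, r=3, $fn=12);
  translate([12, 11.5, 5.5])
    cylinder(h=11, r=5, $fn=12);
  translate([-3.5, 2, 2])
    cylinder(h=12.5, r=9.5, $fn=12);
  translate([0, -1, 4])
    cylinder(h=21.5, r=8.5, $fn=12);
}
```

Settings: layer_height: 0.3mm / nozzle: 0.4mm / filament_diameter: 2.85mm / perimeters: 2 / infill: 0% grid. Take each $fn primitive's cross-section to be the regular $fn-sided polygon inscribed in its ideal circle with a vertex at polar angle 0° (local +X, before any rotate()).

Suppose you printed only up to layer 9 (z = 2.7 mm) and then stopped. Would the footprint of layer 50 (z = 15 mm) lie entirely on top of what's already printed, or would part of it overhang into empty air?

Compare the two slices. At z = 2.7: the r=3 cylinder gives a regular 12-gon of circumradius 3 (constant along its height) (area = (12/2)·3.000²·sin(360°/12) = 27.00 mm²); the cylinder at (12, 11.5) does not reach this height (z outside [5.5, 16.5]); the cylinder at (-3.5, 2): section is a regular 12-gon, circumradius r=9.5 (area = (12/2)·9.500²·sin(360°/12) = 270.75 mm²); the cylinder at (0, -1) does not reach this height (z outside [4, 25.5]); Merging all regions: the r=3 cylinder lies entirely inside the r=9.5 cylinder at (-3.5, 2), so the union is just the r=9.5 cylinder at (-3.5, 2) — area = 270.75 mm². At z = 15: the cylinder is absent (z outside [0, 8.5]); the r=5 cylinder at (12, 11.5) gives a regular 12-gon of circumradius 5 (constant along its height) (area = (12/2)·5.000²·sin(360°/12) = 75.00 mm²); the cylinder at (-3.5, 2) does not reach this height (z outside [2, 14.5]); the cylinder at (0, -1): section is a regular 12-gon, circumradius r=8.5 (area = (12/2)·8.500²·sin(360°/12) = 216.75 mm²); Merging all regions: the 2 present regions are separate (no shared area or edge), so areas and boundary lengths simply add and each stays a separate island — area = 291.75 mm². Checking containment: at z = 15 the cross-section extends beyond the z = 2.7 cross-section by about 130.06 mm².

part overhangs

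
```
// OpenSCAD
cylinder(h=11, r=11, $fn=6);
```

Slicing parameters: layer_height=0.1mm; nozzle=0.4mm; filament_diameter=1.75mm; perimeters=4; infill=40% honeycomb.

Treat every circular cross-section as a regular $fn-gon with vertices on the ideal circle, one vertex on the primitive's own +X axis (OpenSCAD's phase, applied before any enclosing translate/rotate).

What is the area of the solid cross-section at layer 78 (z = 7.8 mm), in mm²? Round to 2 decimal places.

314.37 mm²

At z = 7.8 mm: the cylinder: section is a regular 6-gon, circumradius r=11 (area = (6/2)·11.000²·sin(360°/6) = 314.37 mm²). Overall, the cross-section is a single solid region. Net area = 314.37 mm².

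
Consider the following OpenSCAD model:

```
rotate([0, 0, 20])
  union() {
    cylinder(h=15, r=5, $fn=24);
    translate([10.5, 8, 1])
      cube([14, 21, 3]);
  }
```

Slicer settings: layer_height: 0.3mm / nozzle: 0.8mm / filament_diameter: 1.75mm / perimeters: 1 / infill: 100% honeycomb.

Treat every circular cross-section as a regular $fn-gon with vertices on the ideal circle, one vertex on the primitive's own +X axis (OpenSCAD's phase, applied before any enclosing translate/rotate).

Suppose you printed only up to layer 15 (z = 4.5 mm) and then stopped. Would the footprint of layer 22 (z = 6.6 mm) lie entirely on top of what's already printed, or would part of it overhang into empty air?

Compare the two slices. At z = 4.5: the r=5 cylinder gives a regular 24-gon of circumradius 5 (constant along its height) (area = (24/2)·5.000²·sin(360°/24) = 77.65 mm²); the cube at (10.5, 8) is not intersected at this z (z outside [1, 4]); Taking the union: only the r=5 cylinder is present, so the union is just that shape — area = 77.65 mm²; (rotated 20° about Z; rotation is an isometry so areas/perimeters/island counts are preserved). At z = 6.6: the r=5 cylinder gives a regular 24-gon of circumradius 5 (constant along its height) (area = (24/2)·5.000²·sin(360°/24) = 77.65 mm²); the cube at (10.5, 8) is absent (z outside [1, 4]); Taking the union: only the r=5 cylinder is present, so the union is just that shape — area = 77.65 mm²; (rotated 20° about Z; rotation is an isometry so areas/perimeters/island counts are preserved). Checking containment: the cross-section at z = 6.6 is a subset of the cross-section at z = 4.5.

entirely on top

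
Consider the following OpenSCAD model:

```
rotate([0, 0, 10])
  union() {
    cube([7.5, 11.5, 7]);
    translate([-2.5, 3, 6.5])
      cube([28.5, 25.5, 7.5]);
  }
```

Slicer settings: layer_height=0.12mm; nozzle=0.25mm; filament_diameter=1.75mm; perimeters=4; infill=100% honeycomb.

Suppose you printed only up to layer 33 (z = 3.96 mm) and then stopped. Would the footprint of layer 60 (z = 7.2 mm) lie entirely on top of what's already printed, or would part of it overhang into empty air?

Compare the two slices. At z = 3.96: the 7.5×11.5 cube contributes its full rectangle (area 86.25 mm²); the cube at (-2.5, 3) is absent (z outside [6.5, 14]); Merging all regions: only the 7.5×11.5 cube is present, so the union is just that shape — area = 86.25 mm²; (whole slice rotated 10° about Z — lengths, areas and connectivity unchanged). At z = 7.2: the cube does not reach this height (z outside [0, 7]); the cube at (-2.5, 3) (footprint 28.5×25.5) is included at this height (area 726.75 mm²); Taking the union: only the 28.5×25.5 cube at (-2.5, 3) is present, so the union is just that shape — area = 726.75 mm²; (whole slice rotated 10° about Z — lengths, areas and connectivity unchanged). Checking containment: at z = 7.2 the cross-section extends beyond the z = 3.96 cross-section by about 663.00 mm².

part overhangs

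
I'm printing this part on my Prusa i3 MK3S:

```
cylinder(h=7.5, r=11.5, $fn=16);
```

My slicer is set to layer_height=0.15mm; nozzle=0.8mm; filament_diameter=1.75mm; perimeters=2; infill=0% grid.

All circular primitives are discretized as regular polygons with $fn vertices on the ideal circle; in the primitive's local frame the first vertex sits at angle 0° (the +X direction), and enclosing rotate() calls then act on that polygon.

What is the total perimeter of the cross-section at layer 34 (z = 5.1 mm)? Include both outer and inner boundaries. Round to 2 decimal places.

71.79 mm

At z = 5.1 mm: the cylinder: section is a regular 16-gon, circumradius r=11.5 (perimeter = 2·16·11.500·sin(180°/16) = 71.79 mm). Overall, the cross-section is a single solid region. Total boundary length (outer) = 71.79 mm.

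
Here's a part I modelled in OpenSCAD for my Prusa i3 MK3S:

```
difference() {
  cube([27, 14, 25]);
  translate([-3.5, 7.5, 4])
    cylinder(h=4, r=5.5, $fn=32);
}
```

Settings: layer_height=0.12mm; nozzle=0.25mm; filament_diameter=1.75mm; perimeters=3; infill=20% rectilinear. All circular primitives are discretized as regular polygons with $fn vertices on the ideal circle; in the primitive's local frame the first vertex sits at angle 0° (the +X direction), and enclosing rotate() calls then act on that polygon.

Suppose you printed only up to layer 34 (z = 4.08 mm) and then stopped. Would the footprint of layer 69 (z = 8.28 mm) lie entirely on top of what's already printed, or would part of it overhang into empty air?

part overhangs

Compare the two slices. At z = 4.08: the cube (footprint 27×14) is included at this height (area 378.00 mm²); the cylinder at (-3.5, 7.5): section is a regular 32-gon, circumradius r=5.5 (area = (32/2)·5.500²·sin(360°/32) = 94.42 mm²); After the difference (first − rest): starting from the 27×14 cube (378.00 mm²), the r=5.5 cylinder at (-3.5, 7.5) partially overlaps it — only the 11.63 mm² overlap (of its 94.42 mm²) is removed, clipping the outline — area = 366.37 mm². At z = 8.28: the 27×14 cube contributes its full rectangle (area 378.00 mm²); the cylinder at (-3.5, 7.5) is not intersected at this z (z outside [4, 8]); Taking the first minus the rest: none of the subtracted shapes is present at this height, so the 27×14 cube is unchanged — area = 378.00 mm². Checking containment: at z = 8.28 the cross-section extends beyond the z = 4.08 cross-section by about 11.63 mm².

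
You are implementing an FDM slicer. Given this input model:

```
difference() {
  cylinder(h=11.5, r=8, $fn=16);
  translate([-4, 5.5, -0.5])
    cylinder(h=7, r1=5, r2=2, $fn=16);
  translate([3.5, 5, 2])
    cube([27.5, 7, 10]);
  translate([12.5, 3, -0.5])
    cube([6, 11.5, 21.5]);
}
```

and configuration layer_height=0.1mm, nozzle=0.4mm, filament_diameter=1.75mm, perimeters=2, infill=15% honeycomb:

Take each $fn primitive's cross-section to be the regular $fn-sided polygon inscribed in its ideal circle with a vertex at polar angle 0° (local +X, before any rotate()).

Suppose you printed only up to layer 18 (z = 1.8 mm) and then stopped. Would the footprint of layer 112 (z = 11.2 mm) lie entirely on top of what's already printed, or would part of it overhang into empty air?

Compare the two slices. At z = 1.8: the r=8 cylinder contributes a regular 16-gon of circumradius 8 (area = (16/2)·8.000²·sin(360°/16) = 195.93 mm²); the cone at (-4, 5.5) contributes a regular 16-gon of circumradius 4.014 (interpolated between r1=5 and r2=2 at t=0.329) (area = (16/2)·4.014²·sin(360°/16) = 49.33 mm²); the cube at (3.5, 5) is absent (z outside [2, 12]); the cube at (12.5, 3) is present — its section is the full 6×11.5 rectangle (area 69.00 mm²); Taking the first minus the rest: starting from the r=8 cylinder (195.93 mm²), the cone at (-4, 5.5) partially overlaps it — only the 30.57 mm² overlap (of its 49.33 mm²) is removed, clipping the outline; the 6×11.5 cube at (12.5, 3) misses the remaining region (no effect) — area = 165.36 mm². At z = 11.2: the r=8 cylinder gives a regular 16-gon of circumradius 8 (constant along its height) (area = (16/2)·8.000²·sin(360°/16) = 195.93 mm²); the cone at (-4, 5.5) is not intersected at this z (z outside [-0.5, 6.5]); the cube at (3.5, 5) (footprint 27.5×7) is included at this height (area 192.50 mm²); the cube at (12.5, 3) (footprint 6×11.5) is included at this height (area 69.00 mm²); Taking the first minus the rest: starting from the r=8 cylinder (195.93 mm²), the 27.5×7 cube at (3.5, 5) partially overlaps it — only the 3.12 mm² overlap (of its 192.50 mm²) is removed, clipping the outline; the 6×11.5 cube at (12.5, 3) misses the remaining region (no effect) — area = 192.82 mm². Checking containment: at z = 11.2 the cross-section extends beyond the z = 1.8 cross-section by about 30.57 mm².

part overhangs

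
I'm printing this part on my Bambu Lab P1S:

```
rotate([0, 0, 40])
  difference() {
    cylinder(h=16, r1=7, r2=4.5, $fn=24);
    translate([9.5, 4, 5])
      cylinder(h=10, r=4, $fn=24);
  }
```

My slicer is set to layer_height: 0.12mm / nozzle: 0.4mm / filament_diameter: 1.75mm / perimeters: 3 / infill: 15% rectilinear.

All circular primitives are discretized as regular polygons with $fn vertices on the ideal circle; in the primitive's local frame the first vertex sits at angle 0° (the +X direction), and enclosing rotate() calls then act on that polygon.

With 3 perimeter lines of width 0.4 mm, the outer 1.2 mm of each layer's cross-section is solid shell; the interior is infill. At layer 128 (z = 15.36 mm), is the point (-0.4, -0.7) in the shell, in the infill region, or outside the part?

At z = 15.36 mm: the cone contributes a regular 24-gon of circumradius 4.600 (interpolated between r1=7 and r2=4.5 at t=0.960); the cylinder at (9.5, 4) is absent (z outside [5, 15]); Taking the first minus the rest: none of the subtracted shapes is present at this height, so the cone is unchanged — 1 connected region; (rotated 40° about Z; rotation is an isometry so areas/perimeters/island counts are preserved). Overall, the cross-section is a single solid region. Undo the 40° rotation: the query point maps to (-0.756, -0.279) in the un-rotated model frame. The nearest boundary edge runs (-4.44, -1.19)→(-3.98, -2.30); distance from the point to it = 3.76 mm. The point is inside the cross-section and 3.76 mm from the nearest boundary — more than the 1.2 mm shell width (3 × 0.4), so it's in the infill interior.

infill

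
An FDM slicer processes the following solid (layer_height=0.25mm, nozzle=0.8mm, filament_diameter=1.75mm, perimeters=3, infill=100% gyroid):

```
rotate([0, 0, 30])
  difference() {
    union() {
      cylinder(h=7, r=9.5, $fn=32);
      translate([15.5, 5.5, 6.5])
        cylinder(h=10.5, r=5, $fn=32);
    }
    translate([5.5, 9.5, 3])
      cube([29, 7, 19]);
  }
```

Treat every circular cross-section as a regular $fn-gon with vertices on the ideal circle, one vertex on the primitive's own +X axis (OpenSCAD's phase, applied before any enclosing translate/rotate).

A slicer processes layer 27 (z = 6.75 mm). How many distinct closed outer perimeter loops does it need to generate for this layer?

At z = 6.75 mm: the r=9.5 cylinder gives a regular 32-gon of circumradius 9.5 (constant along its height); the cylinder at (15.5, 5.5): section is a regular 32-gon, circumradius r=5; Combining (union): the 2 present regions are separate (no shared area or edge), so areas and boundary lengths simply add and each stays a separate island — 2 connected regions; the 29×7 cube at (5.5, 9.5) contributes its full rectangle; Subtracting the remaining from the first: starting from the result so far, the 29×7 cube at (5.5, 9.5) partially overlaps it — only the 3.99 mm² overlap (of its 203.00 mm²) is removed, clipping the outline — 2 connected regions; (rotated 30° about Z; rotation is an isometry so areas/perimeters/island counts are preserved). The result has 2 disconnected regions.

2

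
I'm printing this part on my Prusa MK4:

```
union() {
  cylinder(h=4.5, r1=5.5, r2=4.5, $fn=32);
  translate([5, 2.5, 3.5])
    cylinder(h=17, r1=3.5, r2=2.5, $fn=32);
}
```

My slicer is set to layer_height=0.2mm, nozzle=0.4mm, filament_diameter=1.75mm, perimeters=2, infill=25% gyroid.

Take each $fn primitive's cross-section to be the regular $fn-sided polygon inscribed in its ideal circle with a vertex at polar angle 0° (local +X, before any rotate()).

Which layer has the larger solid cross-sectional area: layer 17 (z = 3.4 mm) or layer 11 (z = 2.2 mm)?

Layer 17 (z = 3.4): the cone (r1=5.5→r2=4.5) has section circumradius 4.744 here — a regular 32-gon (area = (32/2)·4.744²·sin(360°/32) = 70.26 mm²); the cone at (5, 2.5) does not reach this height (z outside [3.5, 20.5]); Merging all regions: only the cone is present, so the union is just that shape — area = 70.26 mm². So its area = 70.26 mm². Layer 11 (z = 2.2): the cone contributes a regular 32-gon of circumradius 5.011 (interpolated between r1=5.5 and r2=4.5 at t=0.489) (area = (32/2)·5.011²·sin(360°/32) = 78.38 mm²); the cone at (5, 2.5) is not intersected at this z (z outside [3.5, 20.5]); Combining (union): only the cone is present, so the union is just that shape — area = 78.38 mm². So its area = 78.38 mm². Layer 11 is larger (78.38 vs 70.26 mm²).

layer 11 (z = 2.2 mm)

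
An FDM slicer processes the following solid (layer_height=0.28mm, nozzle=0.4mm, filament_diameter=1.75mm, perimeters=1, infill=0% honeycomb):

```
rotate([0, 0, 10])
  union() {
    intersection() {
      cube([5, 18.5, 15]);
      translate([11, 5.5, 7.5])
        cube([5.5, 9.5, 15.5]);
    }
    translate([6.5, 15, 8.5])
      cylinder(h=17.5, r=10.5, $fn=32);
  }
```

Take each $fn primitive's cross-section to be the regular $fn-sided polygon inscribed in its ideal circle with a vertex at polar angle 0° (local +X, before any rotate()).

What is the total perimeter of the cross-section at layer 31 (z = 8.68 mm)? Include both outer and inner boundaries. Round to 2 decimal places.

At z = 8.68 mm: the cube is present — its section is the full 5×18.5 rectangle (perimeter 47.00 mm); the cube at (11, 5.5) is present — its section is the full 5.5×9.5 rectangle (perimeter 30.00 mm); After intersecting: the 5.5×9.5 cube at (11, 5.5) does not overlap the 5×18.5 cube (empty) — nothing remains; the cylinder at (6.5, 15): section is a regular 32-gon, circumradius r=10.5 (perimeter = 2·32·10.500·sin(180°/32) = 65.87 mm); Merging all regions: only the r=10.5 cylinder at (6.5, 15) is present, so the union is just that shape — boundary = 65.87 mm; (whole slice rotated 10° about Z — lengths, areas and connectivity unchanged). Overall, the cross-section is a single solid region. Total boundary length (outer) = 65.87 mm.

65.87 mm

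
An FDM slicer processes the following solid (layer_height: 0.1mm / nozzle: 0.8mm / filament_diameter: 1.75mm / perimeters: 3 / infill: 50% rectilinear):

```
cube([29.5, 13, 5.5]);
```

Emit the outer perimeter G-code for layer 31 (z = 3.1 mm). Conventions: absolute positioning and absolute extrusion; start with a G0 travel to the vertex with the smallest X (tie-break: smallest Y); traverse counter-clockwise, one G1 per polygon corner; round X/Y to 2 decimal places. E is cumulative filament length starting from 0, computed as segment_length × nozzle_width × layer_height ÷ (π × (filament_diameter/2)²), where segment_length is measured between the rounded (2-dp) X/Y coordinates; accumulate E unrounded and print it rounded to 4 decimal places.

At z = 3.1 mm: the 29.5×13 cube contributes its full rectangle. The outline is a single polygon with 4 vertices. Extrusion per mm of travel: 0.8 × 0.1 / (π × 0.875²) = 0.033260. Accumulating E over each segment gives final E = 2.8271.

G0 X0.00 Y0.00 Z3.10
G1 X29.50 Y0.00 E0.9812
G1 X29.50 Y13.00 E1.4136
G1 X0.00 Y13.00 E2.3947
G1 X0.00 Y0.00 E2.8271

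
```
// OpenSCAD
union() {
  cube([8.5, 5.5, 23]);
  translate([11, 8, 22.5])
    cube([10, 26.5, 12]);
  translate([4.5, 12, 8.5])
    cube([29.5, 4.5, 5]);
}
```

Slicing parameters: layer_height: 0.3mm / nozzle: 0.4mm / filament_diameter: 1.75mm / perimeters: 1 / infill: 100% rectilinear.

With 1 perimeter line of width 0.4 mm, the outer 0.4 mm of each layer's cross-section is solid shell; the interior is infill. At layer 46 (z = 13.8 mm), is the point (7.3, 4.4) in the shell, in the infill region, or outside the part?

infill

At z = 13.8 mm: the cube is present — its section is the full 8.5×5.5 rectangle; the cube at (11, 8) is absent (z outside [22.5, 34.5]); the cube at (4.5, 12) is absent (z outside [8.5, 13.5]); Taking the union: only the 8.5×5.5 cube is present, so the union is just that shape — 1 connected region. Overall, the cross-section is a single solid region. The nearest boundary edge runs (8.50, 5.50)→(0.00, 5.50); distance from the point to it = 1.10 mm. The point is inside the cross-section and 1.10 mm from the nearest boundary — more than the 0.4 mm shell width (1 × 0.4), so it's in the infill interior.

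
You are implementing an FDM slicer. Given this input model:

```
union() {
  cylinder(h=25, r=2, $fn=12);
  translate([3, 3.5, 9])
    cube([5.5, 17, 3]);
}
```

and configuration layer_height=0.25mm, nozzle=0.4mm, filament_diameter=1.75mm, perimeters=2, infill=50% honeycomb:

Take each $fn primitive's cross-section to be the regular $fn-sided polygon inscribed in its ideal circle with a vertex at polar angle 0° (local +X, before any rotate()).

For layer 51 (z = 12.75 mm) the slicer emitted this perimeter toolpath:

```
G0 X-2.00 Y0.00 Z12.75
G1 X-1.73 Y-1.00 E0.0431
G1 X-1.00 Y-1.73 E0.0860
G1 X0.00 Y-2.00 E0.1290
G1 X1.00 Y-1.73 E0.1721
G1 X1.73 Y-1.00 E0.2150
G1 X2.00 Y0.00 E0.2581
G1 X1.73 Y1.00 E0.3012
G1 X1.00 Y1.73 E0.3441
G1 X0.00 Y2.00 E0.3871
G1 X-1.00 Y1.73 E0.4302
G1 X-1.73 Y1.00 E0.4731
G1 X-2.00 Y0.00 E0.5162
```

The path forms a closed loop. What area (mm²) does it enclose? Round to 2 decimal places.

Apply the shoelace formula to the sequence of (X, Y) vertices; enclosed area = 11.99 mm².

11.99 mm²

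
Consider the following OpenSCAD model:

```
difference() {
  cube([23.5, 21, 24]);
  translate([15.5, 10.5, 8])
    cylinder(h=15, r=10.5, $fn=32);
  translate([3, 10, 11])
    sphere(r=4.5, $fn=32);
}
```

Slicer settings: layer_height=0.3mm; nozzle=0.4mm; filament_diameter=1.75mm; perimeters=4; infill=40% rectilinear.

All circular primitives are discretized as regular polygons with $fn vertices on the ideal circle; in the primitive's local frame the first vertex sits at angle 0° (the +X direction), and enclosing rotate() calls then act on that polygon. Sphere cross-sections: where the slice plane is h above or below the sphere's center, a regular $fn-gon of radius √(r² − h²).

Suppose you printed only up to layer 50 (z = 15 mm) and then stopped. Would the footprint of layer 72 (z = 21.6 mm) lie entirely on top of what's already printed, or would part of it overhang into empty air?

part overhangs

Compare the two slices. At z = 15: the cube is present — its section is the full 23.5×21 rectangle (area 493.50 mm²); the cylinder at (15.5, 10.5): section is a regular 32-gon, circumradius r=10.5 (area = (32/2)·10.500²·sin(360°/32) = 344.14 mm²); the r=4.5 sphere at (3, 10) slices to a regular 32-gon of circumradius 2.062 (√(r²−h²) with h=4 from center) (area = (32/2)·2.062²·sin(360°/32) = 13.27 mm²); After the difference (first − rest): starting from the 23.5×21 cube (493.50 mm²), the r=10.5 cylinder at (15.5, 10.5) partially overlaps it — only the 321.37 mm² overlap (of its 344.14 mm²) is removed, clipping the outline; the r=4.5 sphere at (3, 10) partially overlaps it — only the 13.26 mm² overlap (of its 13.27 mm²) is removed, clipping the outline — area = 158.87 mm². At z = 21.6: the cube (footprint 23.5×21) is included at this height (area 493.50 mm²); the r=10.5 cylinder at (15.5, 10.5) gives a regular 32-gon of circumradius 10.5 (constant along its height) (area = (32/2)·10.500²·sin(360°/32) = 344.14 mm²); the sphere at (3, 10) does not reach this height (|z−center|=10.600 > r=4.5); Subtracting the remaining from the first: starting from the 23.5×21 cube (493.50 mm²), the r=10.5 cylinder at (15.5, 10.5) partially overlaps it — only the 321.37 mm² overlap (of its 344.14 mm²) is removed, clipping the outline — area = 172.13 mm². Checking containment: at z = 21.6 the cross-section extends beyond the z = 15 cross-section by about 13.26 mm².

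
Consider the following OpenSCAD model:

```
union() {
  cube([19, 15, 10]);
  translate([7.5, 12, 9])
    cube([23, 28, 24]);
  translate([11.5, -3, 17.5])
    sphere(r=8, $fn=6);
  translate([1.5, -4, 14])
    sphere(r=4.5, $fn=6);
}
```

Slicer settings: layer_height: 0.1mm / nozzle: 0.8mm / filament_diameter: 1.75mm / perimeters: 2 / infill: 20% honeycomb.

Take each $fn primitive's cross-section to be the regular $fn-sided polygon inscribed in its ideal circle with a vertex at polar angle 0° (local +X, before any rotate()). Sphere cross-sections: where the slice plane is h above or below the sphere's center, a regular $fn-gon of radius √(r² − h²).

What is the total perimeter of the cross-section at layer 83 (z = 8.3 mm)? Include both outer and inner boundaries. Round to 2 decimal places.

At z = 8.3 mm: the cube is present — its section is the full 19×15 rectangle (perimeter 68.00 mm); the cube at (7.5, 12) is absent (z outside [9, 33]); the sphere at (11.5, -3) is not intersected at this z (|z−center|=9.200 > r=8); the sphere at (1.5, -4) is not intersected at this z (|z−center|=5.700 > r=4.5); Merging all regions: only the 19×15 cube is present, so the union is just that shape — boundary = 68.00 mm. Overall, the cross-section is a single solid region. Total boundary length (outer) = 68.00 mm.

68.00 mm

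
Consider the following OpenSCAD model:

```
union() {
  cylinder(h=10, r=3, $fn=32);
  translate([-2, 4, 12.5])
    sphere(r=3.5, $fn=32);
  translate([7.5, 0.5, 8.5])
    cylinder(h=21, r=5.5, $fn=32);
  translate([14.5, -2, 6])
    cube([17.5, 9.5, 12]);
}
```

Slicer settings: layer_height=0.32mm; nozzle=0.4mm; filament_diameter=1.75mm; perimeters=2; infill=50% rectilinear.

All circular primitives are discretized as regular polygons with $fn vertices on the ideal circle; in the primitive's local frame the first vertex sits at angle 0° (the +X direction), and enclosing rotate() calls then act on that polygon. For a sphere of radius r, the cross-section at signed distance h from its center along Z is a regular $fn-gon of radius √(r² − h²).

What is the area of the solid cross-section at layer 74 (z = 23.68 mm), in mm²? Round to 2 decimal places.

94.42 mm²

At z = 23.68 mm: the cylinder is not intersected at this z (z outside [0, 10]); the sphere at (-2, 4) is not intersected at this z (|z−center|=11.180 > r=3.5); the cylinder at (7.5, 0.5): section is a regular 32-gon, circumradius r=5.5 (area = (32/2)·5.500²·sin(360°/32) = 94.42 mm²); the cube at (14.5, -2) does not reach this height (z outside [6, 18]); Combining (union): only the r=5.5 cylinder at (7.5, 0.5) is present, so the union is just that shape — area = 94.42 mm². Overall, the cross-section is a single solid region. Net area = 94.42 mm².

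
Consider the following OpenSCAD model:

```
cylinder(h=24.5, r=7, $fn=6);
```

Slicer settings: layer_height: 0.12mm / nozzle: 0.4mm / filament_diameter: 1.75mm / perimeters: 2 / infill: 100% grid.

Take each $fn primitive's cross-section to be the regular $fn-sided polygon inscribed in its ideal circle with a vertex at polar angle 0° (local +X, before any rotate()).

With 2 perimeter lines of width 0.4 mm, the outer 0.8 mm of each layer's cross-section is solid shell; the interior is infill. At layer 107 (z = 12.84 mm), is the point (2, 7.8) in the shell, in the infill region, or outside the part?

outside

At z = 12.84 mm: the r=7 cylinder contributes a regular 6-gon of circumradius 7. Overall, the cross-section is a single solid region. The nearest boundary edge runs (3.50, 6.06)→(-3.50, 6.06); distance from the point to it = 1.74 mm. The point is not inside any of the regions above, so it lies outside the cross-section (1.74 mm from the nearest boundary).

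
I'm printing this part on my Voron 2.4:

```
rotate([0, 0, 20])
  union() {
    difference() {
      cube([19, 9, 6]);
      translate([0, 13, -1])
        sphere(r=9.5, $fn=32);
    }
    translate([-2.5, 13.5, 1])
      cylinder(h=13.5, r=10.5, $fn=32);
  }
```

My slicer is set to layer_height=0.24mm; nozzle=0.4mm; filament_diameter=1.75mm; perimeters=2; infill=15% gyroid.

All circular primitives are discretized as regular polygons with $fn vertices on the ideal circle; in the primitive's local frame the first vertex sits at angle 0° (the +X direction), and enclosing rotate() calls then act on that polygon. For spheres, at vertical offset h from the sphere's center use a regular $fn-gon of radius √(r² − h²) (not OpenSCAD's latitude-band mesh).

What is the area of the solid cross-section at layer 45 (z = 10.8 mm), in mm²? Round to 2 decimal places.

344.14 mm²

At z = 10.8 mm: the cube does not reach this height (z outside [0, 6]); the sphere at (0, 13) is absent (|z−center|=11.800 > r=9.5); Subtracting the remaining from the first: the first operand is absent here, so nothing remains; the r=10.5 cylinder at (-2.5, 13.5) contributes a regular 32-gon of circumradius 10.5 (area = (32/2)·10.500²·sin(360°/32) = 344.14 mm²); Taking the union: only the r=10.5 cylinder at (-2.5, 13.5) is present, so the union is just that shape — area = 344.14 mm²; (rotated 20° about Z; rotation is an isometry so areas/perimeters/island counts are preserved). Overall, the cross-section is a single solid region. Net area = 344.14 mm².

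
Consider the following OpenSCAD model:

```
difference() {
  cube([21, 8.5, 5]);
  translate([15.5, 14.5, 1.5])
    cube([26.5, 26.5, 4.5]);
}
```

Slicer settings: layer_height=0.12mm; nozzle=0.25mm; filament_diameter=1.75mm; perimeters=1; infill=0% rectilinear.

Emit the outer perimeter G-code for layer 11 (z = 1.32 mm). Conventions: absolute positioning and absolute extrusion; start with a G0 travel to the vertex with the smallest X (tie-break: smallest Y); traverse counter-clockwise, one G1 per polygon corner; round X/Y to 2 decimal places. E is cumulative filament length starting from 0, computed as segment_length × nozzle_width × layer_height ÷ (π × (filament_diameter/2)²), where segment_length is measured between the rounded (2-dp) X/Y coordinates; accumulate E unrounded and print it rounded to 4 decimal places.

G0 X0.00 Y0.00 Z1.32
G1 X21.00 Y0.00 E0.2619
G1 X21.00 Y8.50 E0.3679
G1 X0.00 Y8.50 E0.6299
G1 X0.00 Y0.00 E0.7359

At z = 1.32 mm: the cube is present — its section is the full 21×8.5 rectangle; the cube at (15.5, 14.5) is absent (z outside [1.5, 6]); Subtracting the remaining from the first: none of the subtracted shapes is present at this height, so the 21×8.5 cube is unchanged — 1 connected region. The outline is a single polygon with 4 vertices. Extrusion per mm of travel: 0.25 × 0.12 / (π × 0.875²) = 0.012473. Accumulating E over each segment gives final E = 0.7359.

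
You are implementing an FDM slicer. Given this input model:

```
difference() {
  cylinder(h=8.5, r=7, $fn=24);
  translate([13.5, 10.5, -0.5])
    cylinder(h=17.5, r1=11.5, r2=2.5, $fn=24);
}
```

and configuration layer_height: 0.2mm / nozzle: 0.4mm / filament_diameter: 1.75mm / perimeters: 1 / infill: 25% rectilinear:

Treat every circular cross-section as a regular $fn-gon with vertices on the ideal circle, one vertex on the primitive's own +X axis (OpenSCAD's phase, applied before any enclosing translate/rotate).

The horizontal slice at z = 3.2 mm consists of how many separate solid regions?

1

At z = 3.2 mm: the r=7 cylinder contributes a regular 24-gon of circumradius 7; the cone at (13.5, 10.5): at t=0.211 of its height the radius interpolates to r₁+(r₂−r₁)t = 9.597, giving a regular 24-gon of that circumradius; Taking the first minus the rest: starting from the r=7 cylinder, the cone at (13.5, 10.5) misses the remaining region (no effect) — 1 connected region. The result has 1 disconnected region.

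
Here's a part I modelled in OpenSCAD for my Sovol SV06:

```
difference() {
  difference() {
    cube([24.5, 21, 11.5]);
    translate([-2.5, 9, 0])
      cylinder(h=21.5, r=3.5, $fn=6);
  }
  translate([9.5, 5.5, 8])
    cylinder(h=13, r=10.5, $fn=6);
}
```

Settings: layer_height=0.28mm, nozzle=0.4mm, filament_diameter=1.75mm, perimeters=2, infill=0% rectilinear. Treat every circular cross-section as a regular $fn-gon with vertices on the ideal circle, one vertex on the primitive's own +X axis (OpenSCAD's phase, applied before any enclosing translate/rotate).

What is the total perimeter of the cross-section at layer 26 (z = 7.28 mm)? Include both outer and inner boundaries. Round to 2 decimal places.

At z = 7.28 mm: the cube is present — its section is the full 24.5×21 rectangle (perimeter 91.00 mm); the r=3.5 cylinder at (-2.5, 9) contributes a regular 6-gon of circumradius 3.5 (perimeter = 2·6·3.500·sin(180°/6) = 21.00 mm); Taking the first minus the rest: starting from the 24.5×21 cube, the r=3.5 cylinder at (-2.5, 9) partially overlaps it — only the 1.73 mm² overlap (of its 31.83 mm²) is removed, clipping the outline — boundary = 91.54 mm; the cylinder at (9.5, 5.5) is absent (z outside [8, 21]); Subtracting the remaining from the first: none of the subtracted shapes is present at this height, so that combined region is unchanged — boundary = 91.54 mm. Overall, the cross-section is a single solid region. Total boundary length (outer) = 91.54 mm.

91.54 mm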